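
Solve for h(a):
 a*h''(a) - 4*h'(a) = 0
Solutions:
 h(a) = C1 + C2*a^5


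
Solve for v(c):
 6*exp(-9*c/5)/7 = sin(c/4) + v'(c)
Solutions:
 v(c) = C1 + 4*cos(c/4) - 10*exp(-9*c/5)/21


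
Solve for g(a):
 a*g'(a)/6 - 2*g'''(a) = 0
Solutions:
 g(a) = C1 + Integral(C2*airyai(18^(1/3)*a/6) + C3*airybi(18^(1/3)*a/6), a)


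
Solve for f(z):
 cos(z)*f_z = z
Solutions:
 f(z) = C1 + Integral(z/cos(z), z)


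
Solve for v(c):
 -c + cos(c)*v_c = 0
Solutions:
 v(c) = C1 + Integral(c/cos(c), c)


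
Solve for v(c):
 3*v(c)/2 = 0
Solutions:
 v(c) = 0


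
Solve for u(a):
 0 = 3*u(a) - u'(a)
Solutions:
 u(a) = C1*exp(3*a)


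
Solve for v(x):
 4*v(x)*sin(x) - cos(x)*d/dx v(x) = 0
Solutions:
 v(x) = C1/cos(x)^4


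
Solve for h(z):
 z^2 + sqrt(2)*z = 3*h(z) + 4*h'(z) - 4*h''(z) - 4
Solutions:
 h(z) = C1*exp(-z/2) + C2*exp(3*z/2) + z^2/3 - 8*z/9 + sqrt(2)*z/3 - 4*sqrt(2)/9 + 92/27


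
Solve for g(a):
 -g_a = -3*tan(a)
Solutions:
 g(a) = C1 - 3*log(cos(a))


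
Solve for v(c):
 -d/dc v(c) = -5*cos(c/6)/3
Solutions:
 v(c) = C1 + 10*sin(c/6)


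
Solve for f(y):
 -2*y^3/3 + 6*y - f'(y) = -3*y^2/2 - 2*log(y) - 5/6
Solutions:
 f(y) = C1 - y^4/6 + y^3/2 + 3*y^2 + 2*y*log(y) - 7*y/6


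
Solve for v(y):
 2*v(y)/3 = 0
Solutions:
 v(y) = 0


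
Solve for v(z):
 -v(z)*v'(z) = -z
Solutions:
 v(z) = -sqrt(C1 + z^2)
 v(z) = sqrt(C1 + z^2)


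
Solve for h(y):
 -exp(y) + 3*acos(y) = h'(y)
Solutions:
 h(y) = C1 + 3*y*acos(y) - 3*sqrt(1 - y^2) - exp(y)


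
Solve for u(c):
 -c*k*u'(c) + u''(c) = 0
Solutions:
 u(c) = Piecewise((-sqrt(2)*sqrt(pi)*C1*erf(sqrt(2)*c*sqrt(-k)/2)/(2*sqrt(-k)) - C2, (k > 0) | (k < 0)), (-C1*c - C2, True))


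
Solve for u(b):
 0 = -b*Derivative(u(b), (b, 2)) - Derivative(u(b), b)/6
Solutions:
 u(b) = C1 + C2*b^(5/6)


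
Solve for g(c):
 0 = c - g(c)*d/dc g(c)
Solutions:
 g(c) = -sqrt(C1 + c^2)
 g(c) = sqrt(C1 + c^2)


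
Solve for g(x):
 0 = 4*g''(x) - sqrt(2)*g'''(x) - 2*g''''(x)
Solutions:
 g(x) = C1 + C2*x + C3*exp(x*(-sqrt(2) + sqrt(34))/4) + C4*exp(-x*(sqrt(2) + sqrt(34))/4)


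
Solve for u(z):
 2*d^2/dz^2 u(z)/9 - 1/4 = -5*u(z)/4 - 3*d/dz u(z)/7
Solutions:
 u(z) = (C1*sin(3*sqrt(409)*z/28) + C2*cos(3*sqrt(409)*z/28))*exp(-27*z/28) + 1/5


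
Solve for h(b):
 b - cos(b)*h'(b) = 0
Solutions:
 h(b) = C1 + Integral(b/cos(b), b)


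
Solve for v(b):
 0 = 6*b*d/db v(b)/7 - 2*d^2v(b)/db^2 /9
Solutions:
 v(b) = C1 + C2*erfi(3*sqrt(42)*b/14)


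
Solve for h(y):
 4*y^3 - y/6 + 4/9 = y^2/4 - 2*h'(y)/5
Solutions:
 h(y) = C1 - 5*y^4/2 + 5*y^3/24 + 5*y^2/24 - 10*y/9


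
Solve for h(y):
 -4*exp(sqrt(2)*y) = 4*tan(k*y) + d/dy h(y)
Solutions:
 h(y) = C1 - 4*Piecewise((-log(cos(k*y))/k, Ne(k, 0)), (0, True)) - 2*sqrt(2)*exp(sqrt(2)*y)


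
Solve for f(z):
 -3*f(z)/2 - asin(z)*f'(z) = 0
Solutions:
 f(z) = C1*exp(-3*Integral(1/asin(z), z)/2)


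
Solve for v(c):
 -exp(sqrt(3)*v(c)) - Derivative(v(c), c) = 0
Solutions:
 v(c) = sqrt(3)*(2*log(1/(C1 + c)) - log(3))/6


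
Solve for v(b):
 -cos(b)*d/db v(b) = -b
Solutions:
 v(b) = C1 + Integral(b/cos(b), b)


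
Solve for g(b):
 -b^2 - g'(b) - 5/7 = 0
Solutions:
 g(b) = C1 - b^3/3 - 5*b/7


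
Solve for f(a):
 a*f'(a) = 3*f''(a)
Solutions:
 f(a) = C1 + C2*erfi(sqrt(6)*a/6)


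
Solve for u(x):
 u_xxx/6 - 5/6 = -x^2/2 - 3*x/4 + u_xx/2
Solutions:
 u(x) = C1 + C2*x + C3*exp(3*x) + x^4/12 + 13*x^3/36 - 17*x^2/36


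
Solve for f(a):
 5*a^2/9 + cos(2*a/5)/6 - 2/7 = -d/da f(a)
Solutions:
 f(a) = C1 - 5*a^3/27 + 2*a/7 - 5*sin(2*a/5)/12


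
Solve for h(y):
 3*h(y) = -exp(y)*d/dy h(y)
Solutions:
 h(y) = C1*exp(3*exp(-y))


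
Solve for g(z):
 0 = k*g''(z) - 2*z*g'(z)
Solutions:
 g(z) = C1 + C2*erf(z*sqrt(-1/k))/sqrt(-1/k)


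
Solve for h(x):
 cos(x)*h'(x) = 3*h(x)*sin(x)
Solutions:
 h(x) = C1/cos(x)^3


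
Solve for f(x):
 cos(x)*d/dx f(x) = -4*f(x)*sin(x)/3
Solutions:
 f(x) = C1*cos(x)^(4/3)


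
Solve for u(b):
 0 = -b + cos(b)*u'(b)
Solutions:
 u(b) = C1 + Integral(b/cos(b), b)


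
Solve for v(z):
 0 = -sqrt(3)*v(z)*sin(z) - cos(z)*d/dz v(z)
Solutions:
 v(z) = C1*cos(z)^(sqrt(3))


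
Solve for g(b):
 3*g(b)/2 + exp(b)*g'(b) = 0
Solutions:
 g(b) = C1*exp(3*exp(-b)/2)


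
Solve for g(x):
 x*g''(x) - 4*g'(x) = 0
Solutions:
 g(x) = C1 + C2*x^5


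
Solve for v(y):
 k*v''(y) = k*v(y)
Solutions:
 v(y) = C1*exp(-y) + C2*exp(y)


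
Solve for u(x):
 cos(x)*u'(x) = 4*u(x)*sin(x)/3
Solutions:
 u(x) = C1/cos(x)^(4/3)


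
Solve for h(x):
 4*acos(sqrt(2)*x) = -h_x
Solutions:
 h(x) = C1 - 4*x*acos(sqrt(2)*x) + 2*sqrt(2)*sqrt(1 - 2*x^2)


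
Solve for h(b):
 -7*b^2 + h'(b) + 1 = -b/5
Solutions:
 h(b) = C1 + 7*b^3/3 - b^2/10 - b


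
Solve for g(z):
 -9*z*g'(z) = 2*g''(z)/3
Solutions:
 g(z) = C1 + C2*erf(3*sqrt(3)*z/2)


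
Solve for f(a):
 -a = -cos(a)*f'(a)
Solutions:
 f(a) = C1 + Integral(a/cos(a), a)


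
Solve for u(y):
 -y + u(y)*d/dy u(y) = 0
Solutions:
 u(y) = -sqrt(C1 + y^2)
 u(y) = sqrt(C1 + y^2)


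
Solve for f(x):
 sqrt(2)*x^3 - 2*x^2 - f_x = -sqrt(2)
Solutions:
 f(x) = C1 + sqrt(2)*x^4/4 - 2*x^3/3 + sqrt(2)*x


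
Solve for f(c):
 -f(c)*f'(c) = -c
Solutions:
 f(c) = -sqrt(C1 + c^2)
 f(c) = sqrt(C1 + c^2)


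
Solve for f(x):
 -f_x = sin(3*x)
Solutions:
 f(x) = C1 + cos(3*x)/3


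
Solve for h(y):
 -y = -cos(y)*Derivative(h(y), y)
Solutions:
 h(y) = C1 + Integral(y/cos(y), y)


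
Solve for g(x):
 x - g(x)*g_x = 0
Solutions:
 g(x) = -sqrt(C1 + x^2)
 g(x) = sqrt(C1 + x^2)


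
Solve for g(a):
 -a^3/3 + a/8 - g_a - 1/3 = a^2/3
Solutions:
 g(a) = C1 - a^4/12 - a^3/9 + a^2/16 - a/3


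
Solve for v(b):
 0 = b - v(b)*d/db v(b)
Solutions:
 v(b) = -sqrt(C1 + b^2)
 v(b) = sqrt(C1 + b^2)


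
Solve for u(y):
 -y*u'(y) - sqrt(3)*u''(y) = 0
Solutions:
 u(y) = C1 + C2*erf(sqrt(2)*3^(3/4)*y/6)


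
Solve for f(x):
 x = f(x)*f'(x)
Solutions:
 f(x) = -sqrt(C1 + x^2)
 f(x) = sqrt(C1 + x^2)


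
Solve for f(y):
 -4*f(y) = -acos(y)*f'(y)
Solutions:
 f(y) = C1*exp(4*Integral(1/acos(y), y))


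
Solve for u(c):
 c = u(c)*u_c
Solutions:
 u(c) = -sqrt(C1 + c^2)
 u(c) = sqrt(C1 + c^2)


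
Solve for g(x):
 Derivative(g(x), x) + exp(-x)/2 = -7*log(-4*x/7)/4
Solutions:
 g(x) = C1 - 7*x*log(-x)/4 + 7*x*(-2*log(2) + 1 + log(7))/4 + exp(-x)/2


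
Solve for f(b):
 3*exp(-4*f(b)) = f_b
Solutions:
 f(b) = log(-I*(C1 + 12*b)^(1/4))
 f(b) = log(I*(C1 + 12*b)^(1/4))
 f(b) = log(-(C1 + 12*b)^(1/4))
 f(b) = log(C1 + 12*b)/4


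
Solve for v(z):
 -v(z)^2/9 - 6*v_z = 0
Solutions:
 v(z) = 54/(C1 + z)


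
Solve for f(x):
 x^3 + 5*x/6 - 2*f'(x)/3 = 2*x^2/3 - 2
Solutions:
 f(x) = C1 + 3*x^4/8 - x^3/3 + 5*x^2/8 + 3*x


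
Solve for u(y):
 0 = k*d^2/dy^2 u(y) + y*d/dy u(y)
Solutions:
 u(y) = C1 + C2*sqrt(k)*erf(sqrt(2)*y*sqrt(1/k)/2)


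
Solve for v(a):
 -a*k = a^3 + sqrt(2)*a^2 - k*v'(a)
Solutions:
 v(a) = C1 + a^4/(4*k) + sqrt(2)*a^3/(3*k) + a^2/2


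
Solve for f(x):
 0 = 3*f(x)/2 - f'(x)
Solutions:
 f(x) = C1*exp(3*x/2)


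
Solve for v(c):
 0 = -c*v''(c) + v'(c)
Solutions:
 v(c) = C1 + C2*c^2


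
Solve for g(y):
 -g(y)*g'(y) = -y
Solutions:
 g(y) = -sqrt(C1 + y^2)
 g(y) = sqrt(C1 + y^2)


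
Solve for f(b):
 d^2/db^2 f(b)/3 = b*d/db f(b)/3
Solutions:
 f(b) = C1 + C2*erfi(sqrt(2)*b/2)


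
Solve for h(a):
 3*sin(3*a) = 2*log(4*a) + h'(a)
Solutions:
 h(a) = C1 - 2*a*log(a) - 4*a*log(2) + 2*a - cos(3*a)


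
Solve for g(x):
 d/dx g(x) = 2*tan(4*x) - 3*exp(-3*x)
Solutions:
 g(x) = C1 + log(tan(4*x)^2 + 1)/4 + exp(-3*x)


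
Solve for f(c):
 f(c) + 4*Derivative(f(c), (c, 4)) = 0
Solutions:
 f(c) = (C1*sin(c/2) + C2*cos(c/2))*exp(-c/2) + (C3*sin(c/2) + C4*cos(c/2))*exp(c/2)


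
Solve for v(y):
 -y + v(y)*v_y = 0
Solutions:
 v(y) = -sqrt(C1 + y^2)
 v(y) = sqrt(C1 + y^2)


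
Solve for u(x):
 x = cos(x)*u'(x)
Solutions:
 u(x) = C1 + Integral(x/cos(x), x)


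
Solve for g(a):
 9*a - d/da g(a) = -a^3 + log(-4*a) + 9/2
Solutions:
 g(a) = C1 + a^4/4 + 9*a^2/2 - a*log(-a) + a*(-7/2 - 2*log(2))


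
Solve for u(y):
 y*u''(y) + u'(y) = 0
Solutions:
 u(y) = C1 + C2*log(y)


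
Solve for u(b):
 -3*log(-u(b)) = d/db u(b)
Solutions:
 -li(-u(b)) = C1 - 3*b


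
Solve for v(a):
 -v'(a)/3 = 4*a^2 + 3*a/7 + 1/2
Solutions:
 v(a) = C1 - 4*a^3 - 9*a^2/14 - 3*a/2


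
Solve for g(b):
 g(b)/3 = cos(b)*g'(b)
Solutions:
 g(b) = C1*(sin(b) + 1)^(1/6)/(sin(b) - 1)^(1/6)


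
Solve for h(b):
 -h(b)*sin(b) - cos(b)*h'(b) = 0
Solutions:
 h(b) = C1*cos(b)


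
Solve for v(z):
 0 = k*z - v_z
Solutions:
 v(z) = C1 + k*z^2/2


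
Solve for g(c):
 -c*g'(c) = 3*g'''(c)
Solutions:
 g(c) = C1 + Integral(C2*airyai(-3^(2/3)*c/3) + C3*airybi(-3^(2/3)*c/3), c)


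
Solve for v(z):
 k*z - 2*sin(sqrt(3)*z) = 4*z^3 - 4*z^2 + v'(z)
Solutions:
 v(z) = C1 + k*z^2/2 - z^4 + 4*z^3/3 + 2*sqrt(3)*cos(sqrt(3)*z)/3


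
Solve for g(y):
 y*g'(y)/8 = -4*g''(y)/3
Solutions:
 g(y) = C1 + C2*erf(sqrt(3)*y/8)


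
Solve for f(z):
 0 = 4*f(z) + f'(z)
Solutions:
 f(z) = C1*exp(-4*z)


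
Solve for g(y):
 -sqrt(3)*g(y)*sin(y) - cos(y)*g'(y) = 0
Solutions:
 g(y) = C1*cos(y)^(sqrt(3))


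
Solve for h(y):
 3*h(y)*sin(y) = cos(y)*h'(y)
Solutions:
 h(y) = C1/cos(y)^3


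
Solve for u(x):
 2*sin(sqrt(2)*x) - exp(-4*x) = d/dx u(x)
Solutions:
 u(x) = C1 - sqrt(2)*cos(sqrt(2)*x) + exp(-4*x)/4


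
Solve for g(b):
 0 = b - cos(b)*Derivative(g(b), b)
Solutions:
 g(b) = C1 + Integral(b/cos(b), b)


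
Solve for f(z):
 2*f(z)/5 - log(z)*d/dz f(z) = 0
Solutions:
 f(z) = C1*exp(2*li(z)/5)


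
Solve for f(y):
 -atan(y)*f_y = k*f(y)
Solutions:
 f(y) = C1*exp(-k*Integral(1/atan(y), y))


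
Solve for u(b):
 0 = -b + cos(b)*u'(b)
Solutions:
 u(b) = C1 + Integral(b/cos(b), b)


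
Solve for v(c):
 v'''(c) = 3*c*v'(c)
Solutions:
 v(c) = C1 + Integral(C2*airyai(3^(1/3)*c) + C3*airybi(3^(1/3)*c), c)


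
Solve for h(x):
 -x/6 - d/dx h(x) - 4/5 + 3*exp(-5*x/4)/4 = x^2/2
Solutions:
 h(x) = C1 - x^3/6 - x^2/12 - 4*x/5 - 3*exp(-5*x/4)/5


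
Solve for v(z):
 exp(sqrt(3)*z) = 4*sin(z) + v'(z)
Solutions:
 v(z) = C1 + sqrt(3)*exp(sqrt(3)*z)/3 + 4*cos(z)


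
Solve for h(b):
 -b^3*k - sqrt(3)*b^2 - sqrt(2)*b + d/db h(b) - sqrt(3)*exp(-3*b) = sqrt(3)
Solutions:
 h(b) = C1 + b^4*k/4 + sqrt(3)*b^3/3 + sqrt(2)*b^2/2 + sqrt(3)*b - sqrt(3)*exp(-3*b)/3


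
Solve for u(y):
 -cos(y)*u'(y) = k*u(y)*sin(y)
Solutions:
 u(y) = C1*exp(k*log(cos(y)))


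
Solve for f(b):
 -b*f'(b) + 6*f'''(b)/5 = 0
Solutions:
 f(b) = C1 + Integral(C2*airyai(5^(1/3)*6^(2/3)*b/6) + C3*airybi(5^(1/3)*6^(2/3)*b/6), b)


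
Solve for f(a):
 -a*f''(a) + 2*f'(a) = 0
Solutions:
 f(a) = C1 + C2*a^3


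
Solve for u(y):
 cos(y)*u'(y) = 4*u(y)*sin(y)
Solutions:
 u(y) = C1/cos(y)^4


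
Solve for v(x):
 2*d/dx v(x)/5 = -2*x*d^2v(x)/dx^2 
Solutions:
 v(x) = C1 + C2*x^(4/5)


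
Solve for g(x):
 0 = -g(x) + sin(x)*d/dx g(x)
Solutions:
 g(x) = C1*sqrt(cos(x) - 1)/sqrt(cos(x) + 1)


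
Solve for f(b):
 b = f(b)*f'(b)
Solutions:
 f(b) = -sqrt(C1 + b^2)
 f(b) = sqrt(C1 + b^2)


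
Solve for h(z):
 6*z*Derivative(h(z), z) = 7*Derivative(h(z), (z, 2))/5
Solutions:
 h(z) = C1 + C2*erfi(sqrt(105)*z/7)


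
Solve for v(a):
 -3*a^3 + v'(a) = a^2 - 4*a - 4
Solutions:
 v(a) = C1 + 3*a^4/4 + a^3/3 - 2*a^2 - 4*a


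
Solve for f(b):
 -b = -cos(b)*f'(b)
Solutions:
 f(b) = C1 + Integral(b/cos(b), b)


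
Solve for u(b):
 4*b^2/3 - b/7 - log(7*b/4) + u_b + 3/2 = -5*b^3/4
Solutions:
 u(b) = C1 - 5*b^4/16 - 4*b^3/9 + b^2/14 + b*log(b) - 5*b/2 + b*log(7/4)


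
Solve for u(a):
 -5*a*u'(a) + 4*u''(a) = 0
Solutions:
 u(a) = C1 + C2*erfi(sqrt(10)*a/4)


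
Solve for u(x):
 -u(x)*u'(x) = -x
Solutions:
 u(x) = -sqrt(C1 + x^2)
 u(x) = sqrt(C1 + x^2)


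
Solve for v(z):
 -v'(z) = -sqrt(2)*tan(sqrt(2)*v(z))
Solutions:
 v(z) = sqrt(2)*(pi - asin(C1*exp(2*z)))/2
 v(z) = sqrt(2)*asin(C1*exp(2*z))/2


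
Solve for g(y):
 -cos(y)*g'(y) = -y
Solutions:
 g(y) = C1 + Integral(y/cos(y), y)


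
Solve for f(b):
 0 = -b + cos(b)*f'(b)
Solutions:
 f(b) = C1 + Integral(b/cos(b), b)


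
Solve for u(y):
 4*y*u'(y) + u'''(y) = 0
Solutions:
 u(y) = C1 + Integral(C2*airyai(-2^(2/3)*y) + C3*airybi(-2^(2/3)*y), y)


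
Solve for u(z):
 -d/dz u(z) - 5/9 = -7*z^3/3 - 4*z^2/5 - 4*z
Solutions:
 u(z) = C1 + 7*z^4/12 + 4*z^3/15 + 2*z^2 - 5*z/9


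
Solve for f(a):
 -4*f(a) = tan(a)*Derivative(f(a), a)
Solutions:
 f(a) = C1/sin(a)^4


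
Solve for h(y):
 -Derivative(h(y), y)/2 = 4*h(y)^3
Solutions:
 h(y) = -sqrt(2)*sqrt(-1/(C1 - 8*y))/2
 h(y) = sqrt(2)*sqrt(-1/(C1 - 8*y))/2


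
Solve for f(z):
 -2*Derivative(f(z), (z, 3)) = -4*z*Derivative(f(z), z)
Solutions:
 f(z) = C1 + Integral(C2*airyai(2^(1/3)*z) + C3*airybi(2^(1/3)*z), z)


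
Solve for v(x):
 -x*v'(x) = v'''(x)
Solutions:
 v(x) = C1 + Integral(C2*airyai(-x) + C3*airybi(-x), x)


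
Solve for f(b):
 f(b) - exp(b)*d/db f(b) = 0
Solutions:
 f(b) = C1*exp(-exp(-b))


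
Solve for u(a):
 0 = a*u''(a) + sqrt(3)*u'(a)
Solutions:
 u(a) = C1 + C2*a^(1 - sqrt(3))


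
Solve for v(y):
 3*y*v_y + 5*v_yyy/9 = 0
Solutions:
 v(y) = C1 + Integral(C2*airyai(-3*5^(2/3)*y/5) + C3*airybi(-3*5^(2/3)*y/5), y)


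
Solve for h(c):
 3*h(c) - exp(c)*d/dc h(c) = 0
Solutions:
 h(c) = C1*exp(-3*exp(-c))


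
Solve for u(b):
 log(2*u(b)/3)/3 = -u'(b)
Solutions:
 3*Integral(1/(log(_y) - log(3) + log(2)), (_y, u(b))) = C1 - b


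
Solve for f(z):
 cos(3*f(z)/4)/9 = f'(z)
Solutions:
 -z/9 - 2*log(sin(3*f(z)/4) - 1)/3 + 2*log(sin(3*f(z)/4) + 1)/3 = C1


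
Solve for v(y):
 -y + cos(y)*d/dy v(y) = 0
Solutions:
 v(y) = C1 + Integral(y/cos(y), y)


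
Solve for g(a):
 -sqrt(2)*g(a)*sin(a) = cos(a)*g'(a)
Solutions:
 g(a) = C1*cos(a)^(sqrt(2))


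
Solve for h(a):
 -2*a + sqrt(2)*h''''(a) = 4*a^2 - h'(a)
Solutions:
 h(a) = C1 + C4*exp(-2^(5/6)*a/2) + 4*a^3/3 + a^2 + (C2*sin(2^(5/6)*sqrt(3)*a/4) + C3*cos(2^(5/6)*sqrt(3)*a/4))*exp(2^(5/6)*a/4)


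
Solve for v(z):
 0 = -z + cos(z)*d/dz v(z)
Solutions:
 v(z) = C1 + Integral(z/cos(z), z)


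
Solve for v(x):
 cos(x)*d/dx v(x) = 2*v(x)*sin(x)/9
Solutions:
 v(x) = C1/cos(x)^(2/9)


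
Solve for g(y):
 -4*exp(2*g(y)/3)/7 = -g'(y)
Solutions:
 g(y) = 3*log(-sqrt(-1/(C1 + 4*y))) - 3*log(2) + 3*log(42)/2
 g(y) = 3*log(-1/(C1 + 4*y))/2 - 3*log(2) + 3*log(42)/2


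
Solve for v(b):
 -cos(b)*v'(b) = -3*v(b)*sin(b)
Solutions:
 v(b) = C1/cos(b)^3


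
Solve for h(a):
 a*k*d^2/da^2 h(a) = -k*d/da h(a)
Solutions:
 h(a) = C1 + C2*log(a)


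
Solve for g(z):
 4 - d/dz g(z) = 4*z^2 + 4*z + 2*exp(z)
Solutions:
 g(z) = C1 - 4*z^3/3 - 2*z^2 + 4*z - 2*exp(z)


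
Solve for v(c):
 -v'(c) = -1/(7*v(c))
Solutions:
 v(c) = -sqrt(C1 + 14*c)/7
 v(c) = sqrt(C1 + 14*c)/7


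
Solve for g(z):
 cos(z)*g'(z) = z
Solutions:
 g(z) = C1 + Integral(z/cos(z), z)


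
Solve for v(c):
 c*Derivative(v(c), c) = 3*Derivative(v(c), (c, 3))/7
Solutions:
 v(c) = C1 + Integral(C2*airyai(3^(2/3)*7^(1/3)*c/3) + C3*airybi(3^(2/3)*7^(1/3)*c/3), c)


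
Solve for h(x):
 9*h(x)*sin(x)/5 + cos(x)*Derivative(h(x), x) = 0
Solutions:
 h(x) = C1*cos(x)^(9/5)


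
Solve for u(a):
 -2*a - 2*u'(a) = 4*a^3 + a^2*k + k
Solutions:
 u(a) = C1 - a^4/2 - a^3*k/6 - a^2/2 - a*k/2


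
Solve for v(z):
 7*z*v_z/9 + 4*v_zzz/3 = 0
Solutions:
 v(z) = C1 + Integral(C2*airyai(-126^(1/3)*z/6) + C3*airybi(-126^(1/3)*z/6), z)


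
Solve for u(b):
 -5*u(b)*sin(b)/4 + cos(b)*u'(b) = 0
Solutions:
 u(b) = C1/cos(b)^(5/4)


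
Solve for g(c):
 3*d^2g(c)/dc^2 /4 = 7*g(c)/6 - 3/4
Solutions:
 g(c) = C1*exp(-sqrt(14)*c/3) + C2*exp(sqrt(14)*c/3) + 9/14


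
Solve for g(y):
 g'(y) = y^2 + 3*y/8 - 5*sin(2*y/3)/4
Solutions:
 g(y) = C1 + y^3/3 + 3*y^2/16 + 15*cos(2*y/3)/8


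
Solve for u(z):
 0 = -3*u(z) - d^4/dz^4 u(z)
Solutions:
 u(z) = (C1*sin(sqrt(2)*3^(1/4)*z/2) + C2*cos(sqrt(2)*3^(1/4)*z/2))*exp(-sqrt(2)*3^(1/4)*z/2) + (C3*sin(sqrt(2)*3^(1/4)*z/2) + C4*cos(sqrt(2)*3^(1/4)*z/2))*exp(sqrt(2)*3^(1/4)*z/2)


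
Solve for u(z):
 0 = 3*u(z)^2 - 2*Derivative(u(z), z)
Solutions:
 u(z) = -2/(C1 + 3*z)


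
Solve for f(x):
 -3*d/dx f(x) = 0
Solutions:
 f(x) = C1


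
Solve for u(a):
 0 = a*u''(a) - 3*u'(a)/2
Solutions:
 u(a) = C1 + C2*a^(5/2)


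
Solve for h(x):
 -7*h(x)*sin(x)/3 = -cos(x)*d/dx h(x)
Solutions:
 h(x) = C1/cos(x)^(7/3)


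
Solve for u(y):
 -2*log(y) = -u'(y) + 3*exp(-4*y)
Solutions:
 u(y) = C1 + 2*y*log(y) - 2*y - 3*exp(-4*y)/4


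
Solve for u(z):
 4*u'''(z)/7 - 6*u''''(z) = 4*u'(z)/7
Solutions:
 u(z) = C1 + C2*exp(z*(4/(63*sqrt(35673) + 11899)^(1/3) + 4 + (63*sqrt(35673) + 11899)^(1/3))/126)*sin(sqrt(3)*z*(-(63*sqrt(35673) + 11899)^(1/3) + 4/(63*sqrt(35673) + 11899)^(1/3))/126) + C3*exp(z*(4/(63*sqrt(35673) + 11899)^(1/3) + 4 + (63*sqrt(35673) + 11899)^(1/3))/126)*cos(sqrt(3)*z*(-(63*sqrt(35673) + 11899)^(1/3) + 4/(63*sqrt(35673) + 11899)^(1/3))/126) + C4*exp(z*(-(63*sqrt(35673) + 11899)^(1/3) - 4/(63*sqrt(35673) + 11899)^(1/3) + 2)/63)


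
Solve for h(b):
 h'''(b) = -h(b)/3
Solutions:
 h(b) = C3*exp(-3^(2/3)*b/3) + (C1*sin(3^(1/6)*b/2) + C2*cos(3^(1/6)*b/2))*exp(3^(2/3)*b/6)


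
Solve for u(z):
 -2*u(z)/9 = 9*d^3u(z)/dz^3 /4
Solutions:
 u(z) = C3*exp(-2*3^(2/3)*z/9) + (C1*sin(3^(1/6)*z/3) + C2*cos(3^(1/6)*z/3))*exp(3^(2/3)*z/9)


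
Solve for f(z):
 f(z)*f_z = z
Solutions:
 f(z) = -sqrt(C1 + z^2)
 f(z) = sqrt(C1 + z^2)


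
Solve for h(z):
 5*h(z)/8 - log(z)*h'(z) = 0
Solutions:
 h(z) = C1*exp(5*li(z)/8)


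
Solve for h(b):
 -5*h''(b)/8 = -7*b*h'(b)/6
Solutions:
 h(b) = C1 + C2*erfi(sqrt(210)*b/15)


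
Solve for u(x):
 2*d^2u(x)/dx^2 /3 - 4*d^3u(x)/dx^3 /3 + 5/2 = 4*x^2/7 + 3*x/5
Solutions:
 u(x) = C1 + C2*x + C3*exp(x/2) + x^4/14 + 101*x^3/140 + 687*x^2/280


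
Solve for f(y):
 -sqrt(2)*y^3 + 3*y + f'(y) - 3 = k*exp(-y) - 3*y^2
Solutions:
 f(y) = C1 - k*exp(-y) + sqrt(2)*y^4/4 - y^3 - 3*y^2/2 + 3*y


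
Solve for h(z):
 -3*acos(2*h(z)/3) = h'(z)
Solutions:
 Integral(1/acos(2*_y/3), (_y, h(z))) = C1 - 3*z


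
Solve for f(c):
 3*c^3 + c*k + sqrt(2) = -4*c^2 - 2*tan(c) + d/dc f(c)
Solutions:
 f(c) = C1 + 3*c^4/4 + 4*c^3/3 + c^2*k/2 + sqrt(2)*c - 2*log(cos(c))


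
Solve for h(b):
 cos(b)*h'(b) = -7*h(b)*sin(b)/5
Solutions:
 h(b) = C1*cos(b)^(7/5)


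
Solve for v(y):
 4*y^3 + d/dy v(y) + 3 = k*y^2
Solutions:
 v(y) = C1 + k*y^3/3 - y^4 - 3*y


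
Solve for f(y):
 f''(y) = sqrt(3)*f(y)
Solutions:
 f(y) = C1*exp(-3^(1/4)*y) + C2*exp(3^(1/4)*y)


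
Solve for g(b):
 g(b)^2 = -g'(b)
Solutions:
 g(b) = 1/(C1 + b)


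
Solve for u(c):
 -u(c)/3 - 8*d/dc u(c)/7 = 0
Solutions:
 u(c) = C1*exp(-7*c/24)


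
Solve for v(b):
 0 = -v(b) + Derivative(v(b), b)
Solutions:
 v(b) = C1*exp(b)


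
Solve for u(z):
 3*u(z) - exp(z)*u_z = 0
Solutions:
 u(z) = C1*exp(-3*exp(-z))


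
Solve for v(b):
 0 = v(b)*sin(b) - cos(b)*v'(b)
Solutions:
 v(b) = C1/cos(b)


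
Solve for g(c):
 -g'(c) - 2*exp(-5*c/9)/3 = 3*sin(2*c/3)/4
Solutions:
 g(c) = C1 + 9*cos(2*c/3)/8 + 6*exp(-5*c/9)/5


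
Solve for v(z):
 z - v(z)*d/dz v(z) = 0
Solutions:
 v(z) = -sqrt(C1 + z^2)
 v(z) = sqrt(C1 + z^2)


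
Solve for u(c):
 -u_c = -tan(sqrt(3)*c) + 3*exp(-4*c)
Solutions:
 u(c) = C1 + sqrt(3)*log(tan(sqrt(3)*c)^2 + 1)/6 + 3*exp(-4*c)/4


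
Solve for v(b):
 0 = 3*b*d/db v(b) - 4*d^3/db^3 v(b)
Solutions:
 v(b) = C1 + Integral(C2*airyai(6^(1/3)*b/2) + C3*airybi(6^(1/3)*b/2), b)


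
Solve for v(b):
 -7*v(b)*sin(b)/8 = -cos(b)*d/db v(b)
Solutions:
 v(b) = C1/cos(b)^(7/8)


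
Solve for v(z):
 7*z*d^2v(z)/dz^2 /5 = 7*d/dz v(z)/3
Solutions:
 v(z) = C1 + C2*z^(8/3)


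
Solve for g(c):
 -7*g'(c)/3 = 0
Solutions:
 g(c) = C1


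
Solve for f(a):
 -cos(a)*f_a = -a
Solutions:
 f(a) = C1 + Integral(a/cos(a), a)


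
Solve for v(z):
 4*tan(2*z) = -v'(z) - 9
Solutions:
 v(z) = C1 - 9*z + 2*log(cos(2*z))


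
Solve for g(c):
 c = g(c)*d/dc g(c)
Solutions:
 g(c) = -sqrt(C1 + c^2)
 g(c) = sqrt(C1 + c^2)


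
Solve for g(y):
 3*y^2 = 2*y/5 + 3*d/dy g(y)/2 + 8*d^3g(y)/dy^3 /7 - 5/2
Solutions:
 g(y) = C1 + C2*sin(sqrt(21)*y/4) + C3*cos(sqrt(21)*y/4) + 2*y^3/3 - 2*y^2/15 - 29*y/21


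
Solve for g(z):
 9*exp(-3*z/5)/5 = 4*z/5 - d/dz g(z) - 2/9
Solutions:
 g(z) = C1 + 2*z^2/5 - 2*z/9 + 3*exp(-3*z/5)


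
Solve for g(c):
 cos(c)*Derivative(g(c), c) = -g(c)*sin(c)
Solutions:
 g(c) = C1*cos(c)


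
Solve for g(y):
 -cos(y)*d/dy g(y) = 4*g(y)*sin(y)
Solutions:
 g(y) = C1*cos(y)^4


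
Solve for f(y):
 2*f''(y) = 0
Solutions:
 f(y) = C1 + C2*y


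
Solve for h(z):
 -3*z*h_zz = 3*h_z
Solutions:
 h(z) = C1 + C2*log(z)


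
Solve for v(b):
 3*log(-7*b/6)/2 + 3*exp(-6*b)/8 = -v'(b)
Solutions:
 v(b) = C1 - 3*b*log(-b)/2 + 3*b*(-log(7) + 1 + log(6))/2 + exp(-6*b)/16


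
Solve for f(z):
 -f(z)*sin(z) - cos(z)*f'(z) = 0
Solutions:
 f(z) = C1*cos(z)


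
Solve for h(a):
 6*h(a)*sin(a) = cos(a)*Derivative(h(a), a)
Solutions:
 h(a) = C1/cos(a)^6


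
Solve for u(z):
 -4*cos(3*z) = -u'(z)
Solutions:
 u(z) = C1 + 4*sin(3*z)/3


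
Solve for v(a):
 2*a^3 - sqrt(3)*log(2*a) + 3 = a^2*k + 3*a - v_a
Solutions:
 v(a) = C1 - a^4/2 + a^3*k/3 + 3*a^2/2 + sqrt(3)*a*log(a) - 3*a - sqrt(3)*a + sqrt(3)*a*log(2)


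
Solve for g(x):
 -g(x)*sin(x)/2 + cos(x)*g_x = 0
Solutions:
 g(x) = C1/sqrt(cos(x))


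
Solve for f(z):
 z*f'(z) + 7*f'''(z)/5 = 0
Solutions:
 f(z) = C1 + Integral(C2*airyai(-5^(1/3)*7^(2/3)*z/7) + C3*airybi(-5^(1/3)*7^(2/3)*z/7), z)


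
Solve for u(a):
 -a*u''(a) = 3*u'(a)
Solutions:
 u(a) = C1 + C2/a^2


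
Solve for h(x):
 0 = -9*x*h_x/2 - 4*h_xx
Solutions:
 h(x) = C1 + C2*erf(3*x/4)


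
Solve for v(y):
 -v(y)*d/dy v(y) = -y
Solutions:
 v(y) = -sqrt(C1 + y^2)
 v(y) = sqrt(C1 + y^2)


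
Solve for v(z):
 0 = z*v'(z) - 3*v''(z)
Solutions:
 v(z) = C1 + C2*erfi(sqrt(6)*z/6)


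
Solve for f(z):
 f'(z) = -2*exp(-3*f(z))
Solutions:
 f(z) = log(C1 - 6*z)/3
 f(z) = log((-3^(1/3) - 3^(5/6)*I)*(C1 - 2*z)^(1/3)/2)
 f(z) = log((-3^(1/3) + 3^(5/6)*I)*(C1 - 2*z)^(1/3)/2)


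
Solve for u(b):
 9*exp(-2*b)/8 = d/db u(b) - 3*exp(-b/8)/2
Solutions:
 u(b) = C1 - 9*exp(-2*b)/16 - 12*exp(-b/8)


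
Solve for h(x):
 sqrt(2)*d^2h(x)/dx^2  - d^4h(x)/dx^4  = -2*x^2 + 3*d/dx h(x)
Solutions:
 h(x) = C1 + C2*exp(3^(1/3)*x*(2*2^(5/6)*3^(1/3)/(sqrt(3)*sqrt(243 - 8*sqrt(2)) + 27)^(1/3) + 2^(2/3)*(sqrt(3)*sqrt(243 - 8*sqrt(2)) + 27)^(1/3))/12)*sin(3^(1/6)*x*(-6*2^(5/6)/(sqrt(3)*sqrt(243 - 8*sqrt(2)) + 27)^(1/3) + 6^(2/3)*(sqrt(3)*sqrt(243 - 8*sqrt(2)) + 27)^(1/3))/12) + C3*exp(3^(1/3)*x*(2*2^(5/6)*3^(1/3)/(sqrt(3)*sqrt(243 - 8*sqrt(2)) + 27)^(1/3) + 2^(2/3)*(sqrt(3)*sqrt(243 - 8*sqrt(2)) + 27)^(1/3))/12)*cos(3^(1/6)*x*(-6*2^(5/6)/(sqrt(3)*sqrt(243 - 8*sqrt(2)) + 27)^(1/3) + 6^(2/3)*(sqrt(3)*sqrt(243 - 8*sqrt(2)) + 27)^(1/3))/12) + C4*exp(-3^(1/3)*x*(2*2^(5/6)*3^(1/3)/(sqrt(3)*sqrt(243 - 8*sqrt(2)) + 27)^(1/3) + 2^(2/3)*(sqrt(3)*sqrt(243 - 8*sqrt(2)) + 27)^(1/3))/6) + 2*x^3/9 + 2*sqrt(2)*x^2/9 + 8*x/27


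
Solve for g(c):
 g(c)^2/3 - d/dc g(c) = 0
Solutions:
 g(c) = -3/(C1 + c)


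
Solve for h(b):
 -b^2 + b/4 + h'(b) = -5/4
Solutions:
 h(b) = C1 + b^3/3 - b^2/8 - 5*b/4


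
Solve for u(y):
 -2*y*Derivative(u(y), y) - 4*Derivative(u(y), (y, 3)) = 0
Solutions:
 u(y) = C1 + Integral(C2*airyai(-2^(2/3)*y/2) + C3*airybi(-2^(2/3)*y/2), y)


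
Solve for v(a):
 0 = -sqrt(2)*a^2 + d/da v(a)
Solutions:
 v(a) = C1 + sqrt(2)*a^3/3


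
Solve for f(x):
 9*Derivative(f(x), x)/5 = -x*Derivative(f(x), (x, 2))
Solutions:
 f(x) = C1 + C2/x^(4/5)


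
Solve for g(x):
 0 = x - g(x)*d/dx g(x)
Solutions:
 g(x) = -sqrt(C1 + x^2)
 g(x) = sqrt(C1 + x^2)


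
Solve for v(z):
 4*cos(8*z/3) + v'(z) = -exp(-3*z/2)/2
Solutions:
 v(z) = C1 - 3*sin(8*z/3)/2 + exp(-3*z/2)/3


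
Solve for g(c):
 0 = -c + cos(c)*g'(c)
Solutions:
 g(c) = C1 + Integral(c/cos(c), c)


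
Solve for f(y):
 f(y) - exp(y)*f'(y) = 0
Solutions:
 f(y) = C1*exp(-exp(-y))


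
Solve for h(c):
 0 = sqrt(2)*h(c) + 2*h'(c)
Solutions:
 h(c) = C1*exp(-sqrt(2)*c/2)


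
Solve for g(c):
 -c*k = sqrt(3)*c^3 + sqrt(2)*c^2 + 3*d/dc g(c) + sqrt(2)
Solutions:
 g(c) = C1 - sqrt(3)*c^4/12 - sqrt(2)*c^3/9 - c^2*k/6 - sqrt(2)*c/3


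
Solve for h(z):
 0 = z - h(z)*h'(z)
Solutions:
 h(z) = -sqrt(C1 + z^2)
 h(z) = sqrt(C1 + z^2)


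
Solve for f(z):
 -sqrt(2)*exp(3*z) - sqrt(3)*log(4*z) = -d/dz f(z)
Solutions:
 f(z) = C1 + sqrt(3)*z*log(z) + sqrt(3)*z*(-1 + 2*log(2)) + sqrt(2)*exp(3*z)/3


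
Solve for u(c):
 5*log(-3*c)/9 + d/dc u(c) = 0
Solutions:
 u(c) = C1 - 5*c*log(-c)/9 + 5*c*(1 - log(3))/9


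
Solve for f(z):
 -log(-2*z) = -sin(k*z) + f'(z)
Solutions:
 f(z) = C1 - z*log(-z) - z*log(2) + z + Piecewise((-cos(k*z)/k, Ne(k, 0)), (0, True))


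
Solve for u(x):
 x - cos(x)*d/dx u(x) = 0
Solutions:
 u(x) = C1 + Integral(x/cos(x), x)


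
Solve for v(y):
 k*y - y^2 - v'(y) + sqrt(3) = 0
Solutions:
 v(y) = C1 + k*y^2/2 - y^3/3 + sqrt(3)*y


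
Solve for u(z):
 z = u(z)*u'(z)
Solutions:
 u(z) = -sqrt(C1 + z^2)
 u(z) = sqrt(C1 + z^2)


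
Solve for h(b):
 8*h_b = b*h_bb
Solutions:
 h(b) = C1 + C2*b^9


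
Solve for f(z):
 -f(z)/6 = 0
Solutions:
 f(z) = 0


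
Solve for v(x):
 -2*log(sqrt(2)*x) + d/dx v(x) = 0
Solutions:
 v(x) = C1 + 2*x*log(x) - 2*x + x*log(2)


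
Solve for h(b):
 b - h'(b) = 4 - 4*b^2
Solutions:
 h(b) = C1 + 4*b^3/3 + b^2/2 - 4*b


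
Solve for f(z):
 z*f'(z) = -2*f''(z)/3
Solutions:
 f(z) = C1 + C2*erf(sqrt(3)*z/2)


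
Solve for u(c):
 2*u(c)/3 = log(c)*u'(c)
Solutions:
 u(c) = C1*exp(2*li(c)/3)


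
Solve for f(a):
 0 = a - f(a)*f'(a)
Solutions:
 f(a) = -sqrt(C1 + a^2)
 f(a) = sqrt(C1 + a^2)


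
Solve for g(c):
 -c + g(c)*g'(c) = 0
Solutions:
 g(c) = -sqrt(C1 + c^2)
 g(c) = sqrt(C1 + c^2)


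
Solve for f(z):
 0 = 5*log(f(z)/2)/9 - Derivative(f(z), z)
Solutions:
 9*Integral(1/(-log(_y) + log(2)), (_y, f(z)))/5 = C1 - z


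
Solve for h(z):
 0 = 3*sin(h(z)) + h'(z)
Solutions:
 h(z) = -acos((-C1 - exp(6*z))/(C1 - exp(6*z))) + 2*pi
 h(z) = acos((-C1 - exp(6*z))/(C1 - exp(6*z)))


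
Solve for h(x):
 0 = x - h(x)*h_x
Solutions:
 h(x) = -sqrt(C1 + x^2)
 h(x) = sqrt(C1 + x^2)


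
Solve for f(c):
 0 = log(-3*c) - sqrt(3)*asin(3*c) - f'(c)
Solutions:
 f(c) = C1 + c*log(-c) - c + c*log(3) - sqrt(3)*(c*asin(3*c) + sqrt(1 - 9*c^2)/3)


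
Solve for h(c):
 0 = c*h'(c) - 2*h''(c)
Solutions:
 h(c) = C1 + C2*erfi(c/2)


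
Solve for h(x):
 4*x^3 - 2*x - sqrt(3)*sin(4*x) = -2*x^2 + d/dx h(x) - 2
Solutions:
 h(x) = C1 + x^4 + 2*x^3/3 - x^2 + 2*x + sqrt(3)*cos(4*x)/4


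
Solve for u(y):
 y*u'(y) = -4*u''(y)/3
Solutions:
 u(y) = C1 + C2*erf(sqrt(6)*y/4)


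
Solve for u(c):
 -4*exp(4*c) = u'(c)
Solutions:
 u(c) = C1 - exp(4*c)


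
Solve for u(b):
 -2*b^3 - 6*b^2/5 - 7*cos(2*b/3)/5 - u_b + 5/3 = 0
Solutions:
 u(b) = C1 - b^4/2 - 2*b^3/5 + 5*b/3 - 21*sin(2*b/3)/10


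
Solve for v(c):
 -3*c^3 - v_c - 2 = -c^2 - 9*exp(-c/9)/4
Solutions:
 v(c) = C1 - 3*c^4/4 + c^3/3 - 2*c - 81*exp(-c/9)/4


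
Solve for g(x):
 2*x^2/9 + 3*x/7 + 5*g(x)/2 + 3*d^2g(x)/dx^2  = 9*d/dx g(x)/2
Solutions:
 g(x) = -4*x^2/45 - 86*x/175 + (C1*sin(sqrt(39)*x/12) + C2*cos(sqrt(39)*x/12))*exp(3*x/4) - 1762/2625


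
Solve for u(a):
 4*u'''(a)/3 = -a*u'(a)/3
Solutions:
 u(a) = C1 + Integral(C2*airyai(-2^(1/3)*a/2) + C3*airybi(-2^(1/3)*a/2), a)


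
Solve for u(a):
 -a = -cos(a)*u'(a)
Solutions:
 u(a) = C1 + Integral(a/cos(a), a)


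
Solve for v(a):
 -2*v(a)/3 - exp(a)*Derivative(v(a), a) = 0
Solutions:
 v(a) = C1*exp(2*exp(-a)/3)


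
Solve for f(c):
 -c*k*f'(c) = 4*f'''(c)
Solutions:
 f(c) = C1 + Integral(C2*airyai(2^(1/3)*c*(-k)^(1/3)/2) + C3*airybi(2^(1/3)*c*(-k)^(1/3)/2), c)


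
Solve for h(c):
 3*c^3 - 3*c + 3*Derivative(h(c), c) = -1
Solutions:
 h(c) = C1 - c^4/4 + c^2/2 - c/3


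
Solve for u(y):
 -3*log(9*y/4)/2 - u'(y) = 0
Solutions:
 u(y) = C1 - 3*y*log(y)/2 - 3*y*log(3) + 3*y/2 + 3*y*log(2)


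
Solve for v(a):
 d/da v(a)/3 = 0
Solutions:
 v(a) = C1


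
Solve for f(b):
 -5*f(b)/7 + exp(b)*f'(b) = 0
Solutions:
 f(b) = C1*exp(-5*exp(-b)/7)


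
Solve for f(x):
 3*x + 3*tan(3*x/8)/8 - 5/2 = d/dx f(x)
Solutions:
 f(x) = C1 + 3*x^2/2 - 5*x/2 - log(cos(3*x/8))


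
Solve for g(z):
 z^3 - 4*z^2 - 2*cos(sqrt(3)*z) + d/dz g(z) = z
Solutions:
 g(z) = C1 - z^4/4 + 4*z^3/3 + z^2/2 + 2*sqrt(3)*sin(sqrt(3)*z)/3


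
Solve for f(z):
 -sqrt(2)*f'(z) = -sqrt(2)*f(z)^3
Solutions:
 f(z) = -sqrt(2)*sqrt(-1/(C1 + z))/2
 f(z) = sqrt(2)*sqrt(-1/(C1 + z))/2


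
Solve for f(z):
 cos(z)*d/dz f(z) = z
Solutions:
 f(z) = C1 + Integral(z/cos(z), z)


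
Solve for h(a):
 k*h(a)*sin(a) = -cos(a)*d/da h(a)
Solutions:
 h(a) = C1*exp(k*log(cos(a)))


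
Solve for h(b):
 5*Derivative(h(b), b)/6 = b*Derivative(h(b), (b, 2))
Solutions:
 h(b) = C1 + C2*b^(11/6)


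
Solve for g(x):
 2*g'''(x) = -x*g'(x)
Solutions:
 g(x) = C1 + Integral(C2*airyai(-2^(2/3)*x/2) + C3*airybi(-2^(2/3)*x/2), x)


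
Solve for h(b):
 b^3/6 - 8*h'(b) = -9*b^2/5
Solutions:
 h(b) = C1 + b^4/192 + 3*b^3/40


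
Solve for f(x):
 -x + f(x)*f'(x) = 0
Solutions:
 f(x) = -sqrt(C1 + x^2)
 f(x) = sqrt(C1 + x^2)


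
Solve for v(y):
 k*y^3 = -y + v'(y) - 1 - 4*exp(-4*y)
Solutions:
 v(y) = C1 + k*y^4/4 + y^2/2 + y - exp(-4*y)


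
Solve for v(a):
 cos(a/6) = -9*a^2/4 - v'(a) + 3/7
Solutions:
 v(a) = C1 - 3*a^3/4 + 3*a/7 - 6*sin(a/6)


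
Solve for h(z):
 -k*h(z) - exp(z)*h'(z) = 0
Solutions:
 h(z) = C1*exp(k*exp(-z))


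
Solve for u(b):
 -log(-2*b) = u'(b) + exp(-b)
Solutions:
 u(b) = C1 - b*log(-b) + b*(1 - log(2)) + exp(-b)


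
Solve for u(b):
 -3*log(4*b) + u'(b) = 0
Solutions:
 u(b) = C1 + 3*b*log(b) - 3*b + b*log(64)


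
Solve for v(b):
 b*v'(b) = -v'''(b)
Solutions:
 v(b) = C1 + Integral(C2*airyai(-b) + C3*airybi(-b), b)


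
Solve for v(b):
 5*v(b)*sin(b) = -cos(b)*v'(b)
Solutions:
 v(b) = C1*cos(b)^5


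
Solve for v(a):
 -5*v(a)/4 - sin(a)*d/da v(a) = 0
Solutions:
 v(a) = C1*(cos(a) + 1)^(5/8)/(cos(a) - 1)^(5/8)


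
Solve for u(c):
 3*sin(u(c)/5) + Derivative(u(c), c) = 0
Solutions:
 3*c + 5*log(cos(u(c)/5) - 1)/2 - 5*log(cos(u(c)/5) + 1)/2 = C1


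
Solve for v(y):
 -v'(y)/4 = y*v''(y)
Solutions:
 v(y) = C1 + C2*y^(3/4)


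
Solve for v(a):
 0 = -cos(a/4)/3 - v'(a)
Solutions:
 v(a) = C1 - 4*sin(a/4)/3


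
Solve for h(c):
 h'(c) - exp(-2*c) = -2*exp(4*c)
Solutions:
 h(c) = C1 - exp(4*c)/2 - exp(-2*c)/2


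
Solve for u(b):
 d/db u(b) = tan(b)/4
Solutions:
 u(b) = C1 - log(cos(b))/4


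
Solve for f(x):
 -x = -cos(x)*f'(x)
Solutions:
 f(x) = C1 + Integral(x/cos(x), x)


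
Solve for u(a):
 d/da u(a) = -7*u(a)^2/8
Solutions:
 u(a) = 8/(C1 + 7*a)


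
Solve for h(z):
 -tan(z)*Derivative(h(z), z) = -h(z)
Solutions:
 h(z) = C1*sin(z)


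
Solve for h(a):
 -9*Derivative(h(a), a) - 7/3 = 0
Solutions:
 h(a) = C1 - 7*a/27


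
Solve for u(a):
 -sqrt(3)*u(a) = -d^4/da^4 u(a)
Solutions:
 u(a) = C1*exp(-3^(1/8)*a) + C2*exp(3^(1/8)*a) + C3*sin(3^(1/8)*a) + C4*cos(3^(1/8)*a)


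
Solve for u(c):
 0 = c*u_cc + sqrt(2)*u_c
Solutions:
 u(c) = C1 + C2*c^(1 - sqrt(2))


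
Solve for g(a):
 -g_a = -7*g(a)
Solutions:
 g(a) = C1*exp(7*a)


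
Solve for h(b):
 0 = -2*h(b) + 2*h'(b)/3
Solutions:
 h(b) = C1*exp(3*b)


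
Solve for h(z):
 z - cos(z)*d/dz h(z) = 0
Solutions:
 h(z) = C1 + Integral(z/cos(z), z)


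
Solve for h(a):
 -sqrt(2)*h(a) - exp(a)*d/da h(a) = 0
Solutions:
 h(a) = C1*exp(sqrt(2)*exp(-a))


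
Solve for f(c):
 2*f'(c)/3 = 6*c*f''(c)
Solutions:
 f(c) = C1 + C2*c^(10/9)


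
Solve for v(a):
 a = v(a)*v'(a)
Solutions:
 v(a) = -sqrt(C1 + a^2)
 v(a) = sqrt(C1 + a^2)


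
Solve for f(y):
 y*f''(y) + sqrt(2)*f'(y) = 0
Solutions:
 f(y) = C1 + C2*y^(1 - sqrt(2))


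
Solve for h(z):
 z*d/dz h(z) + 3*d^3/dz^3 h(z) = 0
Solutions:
 h(z) = C1 + Integral(C2*airyai(-3^(2/3)*z/3) + C3*airybi(-3^(2/3)*z/3), z)


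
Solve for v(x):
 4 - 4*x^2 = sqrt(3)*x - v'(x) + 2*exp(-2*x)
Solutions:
 v(x) = C1 + 4*x^3/3 + sqrt(3)*x^2/2 - 4*x - exp(-2*x)


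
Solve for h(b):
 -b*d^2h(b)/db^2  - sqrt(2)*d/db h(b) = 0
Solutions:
 h(b) = C1 + C2*b^(1 - sqrt(2))


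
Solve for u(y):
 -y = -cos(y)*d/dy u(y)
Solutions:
 u(y) = C1 + Integral(y/cos(y), y)


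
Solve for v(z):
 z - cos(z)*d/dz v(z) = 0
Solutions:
 v(z) = C1 + Integral(z/cos(z), z)


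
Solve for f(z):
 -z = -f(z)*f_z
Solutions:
 f(z) = -sqrt(C1 + z^2)
 f(z) = sqrt(C1 + z^2)


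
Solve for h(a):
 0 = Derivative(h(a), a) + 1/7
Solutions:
 h(a) = C1 - a/7


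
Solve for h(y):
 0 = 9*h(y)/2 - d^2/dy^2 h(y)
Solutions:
 h(y) = C1*exp(-3*sqrt(2)*y/2) + C2*exp(3*sqrt(2)*y/2)


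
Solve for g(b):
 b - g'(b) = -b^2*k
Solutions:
 g(b) = C1 + b^3*k/3 + b^2/2


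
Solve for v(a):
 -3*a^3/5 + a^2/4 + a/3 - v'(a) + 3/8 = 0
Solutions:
 v(a) = C1 - 3*a^4/20 + a^3/12 + a^2/6 + 3*a/8


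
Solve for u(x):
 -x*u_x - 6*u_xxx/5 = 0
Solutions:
 u(x) = C1 + Integral(C2*airyai(-5^(1/3)*6^(2/3)*x/6) + C3*airybi(-5^(1/3)*6^(2/3)*x/6), x)


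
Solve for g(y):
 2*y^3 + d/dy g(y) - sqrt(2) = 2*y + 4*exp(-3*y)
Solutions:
 g(y) = C1 - y^4/2 + y^2 + sqrt(2)*y - 4*exp(-3*y)/3


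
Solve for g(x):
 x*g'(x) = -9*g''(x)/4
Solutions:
 g(x) = C1 + C2*erf(sqrt(2)*x/3)


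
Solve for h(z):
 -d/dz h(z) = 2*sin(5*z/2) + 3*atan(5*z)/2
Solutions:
 h(z) = C1 - 3*z*atan(5*z)/2 + 3*log(25*z^2 + 1)/20 + 4*cos(5*z/2)/5


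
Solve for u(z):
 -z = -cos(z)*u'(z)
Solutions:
 u(z) = C1 + Integral(z/cos(z), z)


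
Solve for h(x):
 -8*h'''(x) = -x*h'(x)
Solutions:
 h(x) = C1 + Integral(C2*airyai(x/2) + C3*airybi(x/2), x)


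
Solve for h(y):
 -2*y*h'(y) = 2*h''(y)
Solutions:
 h(y) = C1 + C2*erf(sqrt(2)*y/2)


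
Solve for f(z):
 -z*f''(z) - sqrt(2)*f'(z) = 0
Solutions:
 f(z) = C1 + C2*z^(1 - sqrt(2))


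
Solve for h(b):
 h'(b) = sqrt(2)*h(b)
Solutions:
 h(b) = C1*exp(sqrt(2)*b)


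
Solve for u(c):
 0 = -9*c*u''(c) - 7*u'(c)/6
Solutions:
 u(c) = C1 + C2*c^(47/54)


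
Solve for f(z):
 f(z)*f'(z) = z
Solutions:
 f(z) = -sqrt(C1 + z^2)
 f(z) = sqrt(C1 + z^2)


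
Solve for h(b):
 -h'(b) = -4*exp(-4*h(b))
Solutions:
 h(b) = log(-I*(C1 + 16*b)^(1/4))
 h(b) = log(I*(C1 + 16*b)^(1/4))
 h(b) = log(-(C1 + 16*b)^(1/4))
 h(b) = log(C1 + 16*b)/4


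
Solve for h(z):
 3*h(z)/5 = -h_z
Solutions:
 h(z) = C1*exp(-3*z/5)


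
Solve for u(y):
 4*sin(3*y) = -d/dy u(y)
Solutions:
 u(y) = C1 + 4*cos(3*y)/3


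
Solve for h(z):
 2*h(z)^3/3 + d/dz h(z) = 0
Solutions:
 h(z) = -sqrt(6)*sqrt(-1/(C1 - 2*z))/2
 h(z) = sqrt(6)*sqrt(-1/(C1 - 2*z))/2


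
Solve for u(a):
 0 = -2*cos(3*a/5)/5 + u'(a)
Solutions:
 u(a) = C1 + 2*sin(3*a/5)/3


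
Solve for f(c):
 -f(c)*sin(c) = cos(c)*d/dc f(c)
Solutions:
 f(c) = C1*cos(c)


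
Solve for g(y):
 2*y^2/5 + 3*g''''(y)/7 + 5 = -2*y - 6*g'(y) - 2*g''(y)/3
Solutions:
 g(y) = C1 + C2*exp(-7^(1/3)*y*(-3*(27 + sqrt(59217)/9)^(1/3) + 2*7^(1/3)/(27 + sqrt(59217)/9)^(1/3))/18)*sin(sqrt(3)*y*(14/(189 + 7*sqrt(59217)/9)^(1/3) + 3*(189 + 7*sqrt(59217)/9)^(1/3))/18) + C3*exp(-7^(1/3)*y*(-3*(27 + sqrt(59217)/9)^(1/3) + 2*7^(1/3)/(27 + sqrt(59217)/9)^(1/3))/18)*cos(sqrt(3)*y*(14/(189 + 7*sqrt(59217)/9)^(1/3) + 3*(189 + 7*sqrt(59217)/9)^(1/3))/18) + C4*exp(7^(1/3)*y*(-3*(27 + sqrt(59217)/9)^(1/3) + 2*7^(1/3)/(27 + sqrt(59217)/9)^(1/3))/9) - y^3/45 - 43*y^2/270 - 1939*y/2430


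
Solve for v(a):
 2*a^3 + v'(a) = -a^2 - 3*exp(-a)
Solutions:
 v(a) = C1 - a^4/2 - a^3/3 + 3*exp(-a)


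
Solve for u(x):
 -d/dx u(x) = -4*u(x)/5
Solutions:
 u(x) = C1*exp(4*x/5)


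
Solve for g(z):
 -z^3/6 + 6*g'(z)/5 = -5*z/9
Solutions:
 g(z) = C1 + 5*z^4/144 - 25*z^2/108


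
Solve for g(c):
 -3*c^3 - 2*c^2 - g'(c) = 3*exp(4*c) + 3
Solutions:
 g(c) = C1 - 3*c^4/4 - 2*c^3/3 - 3*c - 3*exp(4*c)/4


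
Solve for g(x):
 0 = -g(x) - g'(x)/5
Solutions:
 g(x) = C1*exp(-5*x)


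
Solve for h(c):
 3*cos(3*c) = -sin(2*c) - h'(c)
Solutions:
 h(c) = C1 - sin(3*c) + cos(2*c)/2


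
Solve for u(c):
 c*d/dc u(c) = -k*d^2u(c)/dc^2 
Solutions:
 u(c) = C1 + C2*sqrt(k)*erf(sqrt(2)*c*sqrt(1/k)/2)


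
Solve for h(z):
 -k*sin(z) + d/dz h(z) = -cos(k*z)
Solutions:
 h(z) = C1 - k*cos(z) - sin(k*z)/k


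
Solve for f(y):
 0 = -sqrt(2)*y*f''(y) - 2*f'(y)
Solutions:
 f(y) = C1 + C2*y^(1 - sqrt(2))


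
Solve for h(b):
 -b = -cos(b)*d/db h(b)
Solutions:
 h(b) = C1 + Integral(b/cos(b), b)


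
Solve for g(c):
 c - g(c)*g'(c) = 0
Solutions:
 g(c) = -sqrt(C1 + c^2)
 g(c) = sqrt(C1 + c^2)


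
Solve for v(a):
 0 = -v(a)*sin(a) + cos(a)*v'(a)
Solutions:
 v(a) = C1/cos(a)


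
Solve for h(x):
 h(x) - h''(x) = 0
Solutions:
 h(x) = C1*exp(-x) + C2*exp(x)


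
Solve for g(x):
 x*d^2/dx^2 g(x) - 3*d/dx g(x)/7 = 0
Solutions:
 g(x) = C1 + C2*x^(10/7)


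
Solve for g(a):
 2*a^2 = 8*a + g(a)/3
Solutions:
 g(a) = 6*a*(a - 4)


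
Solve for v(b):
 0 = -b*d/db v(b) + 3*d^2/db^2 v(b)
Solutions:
 v(b) = C1 + C2*erfi(sqrt(6)*b/6)


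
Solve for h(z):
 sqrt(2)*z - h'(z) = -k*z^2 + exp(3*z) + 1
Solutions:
 h(z) = C1 + k*z^3/3 + sqrt(2)*z^2/2 - z - exp(3*z)/3


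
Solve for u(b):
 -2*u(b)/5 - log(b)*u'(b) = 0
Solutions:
 u(b) = C1*exp(-2*li(b)/5)


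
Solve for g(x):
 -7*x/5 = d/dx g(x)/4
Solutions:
 g(x) = C1 - 14*x^2/5


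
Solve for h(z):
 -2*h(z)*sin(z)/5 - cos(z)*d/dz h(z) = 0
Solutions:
 h(z) = C1*cos(z)^(2/5)


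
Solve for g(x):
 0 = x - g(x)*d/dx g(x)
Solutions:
 g(x) = -sqrt(C1 + x^2)
 g(x) = sqrt(C1 + x^2)


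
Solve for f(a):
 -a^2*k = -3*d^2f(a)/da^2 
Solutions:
 f(a) = C1 + C2*a + a^4*k/36


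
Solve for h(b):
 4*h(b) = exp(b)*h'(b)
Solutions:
 h(b) = C1*exp(-4*exp(-b))


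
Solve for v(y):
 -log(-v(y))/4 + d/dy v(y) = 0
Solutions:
 -li(-v(y)) = C1 + y/4


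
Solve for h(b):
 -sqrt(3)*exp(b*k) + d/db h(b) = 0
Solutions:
 h(b) = C1 + sqrt(3)*exp(b*k)/k


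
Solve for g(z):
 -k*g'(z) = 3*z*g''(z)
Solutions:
 g(z) = C1 + z^(1 - re(k)/3)*(C2*sin(log(z)*Abs(im(k))/3) + C3*cos(log(z)*im(k)/3))


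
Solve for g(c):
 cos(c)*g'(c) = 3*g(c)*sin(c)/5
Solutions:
 g(c) = C1/cos(c)^(3/5)


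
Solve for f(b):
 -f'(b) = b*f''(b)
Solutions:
 f(b) = C1 + C2*log(b)
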